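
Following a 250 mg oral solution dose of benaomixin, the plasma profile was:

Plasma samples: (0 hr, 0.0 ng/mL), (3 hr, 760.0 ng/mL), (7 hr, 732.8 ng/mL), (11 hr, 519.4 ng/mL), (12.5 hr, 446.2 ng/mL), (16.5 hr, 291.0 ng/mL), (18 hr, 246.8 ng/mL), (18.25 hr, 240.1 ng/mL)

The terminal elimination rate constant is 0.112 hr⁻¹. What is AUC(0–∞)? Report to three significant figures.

AUC = 11400 ng/mL·hr

Trapezoidal AUC_0→18.25:
  [0→3]: (0.0+760.0)/2 × 3 = 1140.0
  [3→7]: (760.0+732.8)/2 × 4 = 2985.6
  [7→11]: (732.8+519.4)/2 × 4 = 2504.4
  [11→12.5]: (519.4+446.2)/2 × 1.5 = 724.2
  [12.5→16.5]: (446.2+291.0)/2 × 4 = 1474.4
  [16.5→18]: (291.0+246.8)/2 × 1.5 = 403.35
  [18→18.25]: (246.8+240.1)/2 × 0.25 = 60.8625
  Sum = 9292.8125 ng/mL·hr
Extrapolated tail: C_last / k_e = 240.1 / 0.112 = 2143.750
AUC_0→∞ = 9292.8125 + 2143.750 = 11436.5625 ng/mL·hr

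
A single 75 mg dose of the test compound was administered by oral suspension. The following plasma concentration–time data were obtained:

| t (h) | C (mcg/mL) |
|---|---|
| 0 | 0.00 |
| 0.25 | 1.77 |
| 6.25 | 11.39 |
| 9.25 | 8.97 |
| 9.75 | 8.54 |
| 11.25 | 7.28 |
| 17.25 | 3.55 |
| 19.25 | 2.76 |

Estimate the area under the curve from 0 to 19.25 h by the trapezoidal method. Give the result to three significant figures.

Trapezoidal AUC_0→19.25:
  [0→0.25]: (0.00+1.77)/2 × 0.25 = 0.22125
  [0.25→6.25]: (1.77+11.39)/2 × 6 = 39.48
  [6.25→9.25]: (11.39+8.97)/2 × 3 = 30.54
  [9.25→9.75]: (8.97+8.54)/2 × 0.5 = 4.3775
  [9.75→11.25]: (8.54+7.28)/2 × 1.5 = 11.865
  [11.25→17.25]: (7.28+3.55)/2 × 6 = 32.49
  [17.25→19.25]: (3.55+2.76)/2 × 2 = 6.31
  Sum = 125.28375 mcg/mL·h

AUC = 125 mcg/mL·h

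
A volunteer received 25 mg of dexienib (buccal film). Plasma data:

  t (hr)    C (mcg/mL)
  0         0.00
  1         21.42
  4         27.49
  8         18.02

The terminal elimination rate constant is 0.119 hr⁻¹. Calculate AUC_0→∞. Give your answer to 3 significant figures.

AUC = 327 mcg/mL·hr

Trapezoidal AUC_0→8:
  [0→1]: (0.00+21.42)/2 × 1 = 10.71
  [1→4]: (21.42+27.49)/2 × 3 = 73.365
  [4→8]: (27.49+18.02)/2 × 4 = 91.02
  Sum = 175.095 mcg/mL·hr
Extrapolated tail: C_last / k_e = 18.02 / 0.119 = 151.429
AUC_0→∞ = 175.095 + 151.429 = 326.524 mcg/mL·hr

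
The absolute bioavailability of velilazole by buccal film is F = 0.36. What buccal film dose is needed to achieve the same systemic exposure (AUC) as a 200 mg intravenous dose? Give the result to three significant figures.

D_buccal = 556 mg

For equal systemic exposure: F × D_ev = D_iv
D_ev = D_iv / F = 200 / 0.36 = 555.556 mg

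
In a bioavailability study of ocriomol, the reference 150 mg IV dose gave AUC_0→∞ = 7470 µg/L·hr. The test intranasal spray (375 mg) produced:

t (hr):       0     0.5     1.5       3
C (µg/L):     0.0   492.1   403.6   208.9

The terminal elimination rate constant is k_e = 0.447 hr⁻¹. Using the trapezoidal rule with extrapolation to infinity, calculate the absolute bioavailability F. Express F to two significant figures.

F = 0.080

Trapezoidal AUC_0→3 (intranasal spray):
  [0→0.5]: (0.0+492.1)/2 × 0.5 = 123.025
  [0.5→1.5]: (492.1+403.6)/2 × 1 = 447.85
  [1.5→3]: (403.6+208.9)/2 × 1.5 = 459.375
  Sum = 1030.25 µg/L·hr
Tail: C_last/k_e = 208.9/0.447 = 467.338
AUC_0→∞ (intranasal spray) = 1030.25 + 467.338 = 1497.588 µg/L·hr
F = (AUC_ev/D_ev)/(AUC_iv/D_iv) = (1497.588/375)/(7470/150) = 3.993568/49.8 = 0.0802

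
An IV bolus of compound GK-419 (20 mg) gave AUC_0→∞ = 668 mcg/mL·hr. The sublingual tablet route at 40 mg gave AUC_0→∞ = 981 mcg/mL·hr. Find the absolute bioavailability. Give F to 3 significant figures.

F = 0.734

F = (AUC_ev / D_ev) / (AUC_iv / D_iv)
  = (981/40) / (668/20)
  = 24.525 / 33.4 = 0.7343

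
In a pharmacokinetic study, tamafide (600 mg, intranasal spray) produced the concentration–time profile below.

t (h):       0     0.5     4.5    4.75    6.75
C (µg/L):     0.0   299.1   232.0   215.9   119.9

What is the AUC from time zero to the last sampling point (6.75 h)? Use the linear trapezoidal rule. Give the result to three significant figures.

AUC = 1530 µg/L·h

Trapezoidal AUC_0→6.75:
  [0→0.5]: (0.0+299.1)/2 × 0.5 = 74.775
  [0.5→4.5]: (299.1+232.0)/2 × 4 = 1062.2
  [4.5→4.75]: (232.0+215.9)/2 × 0.25 = 55.9875
  [4.75→6.75]: (215.9+119.9)/2 × 2 = 335.8
  Sum = 1528.7625 µg/L·h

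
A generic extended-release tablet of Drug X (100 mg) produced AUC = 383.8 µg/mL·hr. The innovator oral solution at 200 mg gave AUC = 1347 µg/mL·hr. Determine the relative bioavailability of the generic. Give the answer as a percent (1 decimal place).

F_rel = (AUC_test/D_test) / (AUC_ref/D_ref)
      = (383.8/100) / (1347/200)
      = 3.838 / 6.735 = 0.5699 = 56.99%

F_rel = 57.0%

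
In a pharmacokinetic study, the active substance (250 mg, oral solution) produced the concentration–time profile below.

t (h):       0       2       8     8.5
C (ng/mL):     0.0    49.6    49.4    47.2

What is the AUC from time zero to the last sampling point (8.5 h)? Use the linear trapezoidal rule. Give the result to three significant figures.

AUC = 371 ng/mL·h

Trapezoidal AUC_0→8.5:
  [0→2]: (0.0+49.6)/2 × 2 = 49.6
  [2→8]: (49.6+49.4)/2 × 6 = 297.0
  [8→8.5]: (49.4+47.2)/2 × 0.5 = 24.15
  Sum = 370.75 ng/mL·h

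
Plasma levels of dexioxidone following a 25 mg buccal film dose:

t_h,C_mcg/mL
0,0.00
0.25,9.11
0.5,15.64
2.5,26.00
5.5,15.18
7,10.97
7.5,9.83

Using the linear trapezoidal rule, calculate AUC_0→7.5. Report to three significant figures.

AUC = 132 mcg/mL·h

Trapezoidal AUC_0→7.5:
  [0→0.25]: (0.00+9.11)/2 × 0.25 = 1.13875
  [0.25→0.5]: (9.11+15.64)/2 × 0.25 = 3.09375
  [0.5→2.5]: (15.64+26.00)/2 × 2 = 41.64
  [2.5→5.5]: (26.00+15.18)/2 × 3 = 61.77
  [5.5→7]: (15.18+10.97)/2 × 1.5 = 19.6125
  [7→7.5]: (10.97+9.83)/2 × 0.5 = 5.2
  Sum = 132.455 mcg/mL·h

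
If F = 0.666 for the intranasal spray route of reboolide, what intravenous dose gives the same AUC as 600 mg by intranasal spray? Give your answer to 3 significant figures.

Systemic exposure from an extravascular dose = F × D_ev, so the equivalent IV dose is F × D_ev.
D_iv = F × D_ev = 0.666 × 600 = 399.6 mg

D_iv = 400 mg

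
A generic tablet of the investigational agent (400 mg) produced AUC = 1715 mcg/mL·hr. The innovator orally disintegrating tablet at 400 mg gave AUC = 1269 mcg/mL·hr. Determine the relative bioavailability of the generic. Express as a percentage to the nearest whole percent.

F_rel = 135%

F_rel = (AUC_test/D_test) / (AUC_ref/D_ref)
      = (1715/400) / (1269/400)
      = 4.2875 / 3.1725 = 1.3515 = 135.15%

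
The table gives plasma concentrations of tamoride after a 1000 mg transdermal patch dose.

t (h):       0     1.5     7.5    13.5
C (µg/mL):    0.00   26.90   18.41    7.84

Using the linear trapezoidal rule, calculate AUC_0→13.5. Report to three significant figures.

AUC = 235 µg/mL·h

Trapezoidal AUC_0→13.5:
  [0→1.5]: (0.00+26.90)/2 × 1.5 = 20.175
  [1.5→7.5]: (26.90+18.41)/2 × 6 = 135.93
  [7.5→13.5]: (18.41+7.84)/2 × 6 = 78.75
  Sum = 234.855 µg/mL·h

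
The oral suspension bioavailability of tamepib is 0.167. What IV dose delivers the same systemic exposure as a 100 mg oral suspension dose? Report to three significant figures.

Systemic exposure from an extravascular dose = F × D_ev, so the equivalent IV dose is F × D_ev.
D_iv = F × D_ev = 0.167 × 100 = 16.7 mg

D_iv = 16.7 mg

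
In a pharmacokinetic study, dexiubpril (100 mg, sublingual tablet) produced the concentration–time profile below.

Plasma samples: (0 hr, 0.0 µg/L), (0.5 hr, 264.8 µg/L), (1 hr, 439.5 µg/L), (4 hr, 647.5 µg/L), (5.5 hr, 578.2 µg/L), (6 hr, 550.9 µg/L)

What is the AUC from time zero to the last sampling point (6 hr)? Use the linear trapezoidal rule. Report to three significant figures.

AUC = 3070 µg/L·hr

Trapezoidal AUC_0→6:
  [0→0.5]: (0.0+264.8)/2 × 0.5 = 66.2
  [0.5→1]: (264.8+439.5)/2 × 0.5 = 176.075
  [1→4]: (439.5+647.5)/2 × 3 = 1630.5
  [4→5.5]: (647.5+578.2)/2 × 1.5 = 919.275
  [5.5→6]: (578.2+550.9)/2 × 0.5 = 282.275
  Sum = 3074.325 µg/L·hr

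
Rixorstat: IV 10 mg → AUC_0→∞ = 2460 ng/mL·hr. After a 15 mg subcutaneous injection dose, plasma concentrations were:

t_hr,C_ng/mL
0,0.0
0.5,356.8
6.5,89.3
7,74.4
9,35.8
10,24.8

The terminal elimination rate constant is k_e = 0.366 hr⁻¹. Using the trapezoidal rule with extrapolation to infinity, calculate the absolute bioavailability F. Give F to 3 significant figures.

Trapezoidal AUC_0→10 (subcutaneous injection):
  [0→0.5]: (0.0+356.8)/2 × 0.5 = 89.2
  [0.5→6.5]: (356.8+89.3)/2 × 6 = 1338.3
  [6.5→7]: (89.3+74.4)/2 × 0.5 = 40.925
  [7→9]: (74.4+35.8)/2 × 2 = 110.2
  [9→10]: (35.8+24.8)/2 × 1 = 30.3
  Sum = 1608.925 ng/mL·hr
Tail: C_last/k_e = 24.8/0.366 = 67.760
AUC_0→∞ (subcutaneous injection) = 1608.925 + 67.760 = 1676.685 ng/mL·hr
F = (AUC_ev/D_ev)/(AUC_iv/D_iv) = (1676.685/15)/(2460/10) = 111.779/246 = 0.4544

F = 0.454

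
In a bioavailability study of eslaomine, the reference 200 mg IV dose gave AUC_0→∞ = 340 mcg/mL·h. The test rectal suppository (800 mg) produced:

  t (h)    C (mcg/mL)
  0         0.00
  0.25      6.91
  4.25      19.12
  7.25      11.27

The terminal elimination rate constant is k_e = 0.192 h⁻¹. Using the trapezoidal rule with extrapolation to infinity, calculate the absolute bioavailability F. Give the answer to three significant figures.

F = 0.116

Trapezoidal AUC_0→7.25 (rectal suppository):
  [0→0.25]: (0.00+6.91)/2 × 0.25 = 0.86375
  [0.25→4.25]: (6.91+19.12)/2 × 4 = 52.06
  [4.25→7.25]: (19.12+11.27)/2 × 3 = 45.585
  Sum = 98.50875 mcg/mL·h
Tail: C_last/k_e = 11.27/0.192 = 58.698
AUC_0→∞ (rectal suppository) = 98.50875 + 58.698 = 157.20675 mcg/mL·h
F = (AUC_ev/D_ev)/(AUC_iv/D_iv) = (157.20675/800)/(340/200) = 0.196508/1.7 = 0.1156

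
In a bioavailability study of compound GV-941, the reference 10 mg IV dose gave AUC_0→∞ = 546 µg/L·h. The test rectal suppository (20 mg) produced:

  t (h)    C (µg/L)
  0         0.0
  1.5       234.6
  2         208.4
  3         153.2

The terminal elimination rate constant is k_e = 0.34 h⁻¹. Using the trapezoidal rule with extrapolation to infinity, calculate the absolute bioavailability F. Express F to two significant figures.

F = 0.84

Trapezoidal AUC_0→3 (rectal suppository):
  [0→1.5]: (0.0+234.6)/2 × 1.5 = 175.95
  [1.5→2]: (234.6+208.4)/2 × 0.5 = 110.75
  [2→3]: (208.4+153.2)/2 × 1 = 180.8
  Sum = 467.5 µg/L·h
Tail: C_last/k_e = 153.2/0.34 = 450.588
AUC_0→∞ (rectal suppository) = 467.5 + 450.588 = 918.088 µg/L·h
F = (AUC_ev/D_ev)/(AUC_iv/D_iv) = (918.088/20)/(546/10) = 45.9044/54.6 = 0.8407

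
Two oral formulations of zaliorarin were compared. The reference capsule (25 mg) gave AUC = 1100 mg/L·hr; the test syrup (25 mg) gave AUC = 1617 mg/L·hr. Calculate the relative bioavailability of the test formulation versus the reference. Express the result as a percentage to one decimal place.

F_rel = (AUC_test/D_test) / (AUC_ref/D_ref)
      = (1617/25) / (1100/25)
      = 64.68 / 44 = 1.4700 = 147.00%

F_rel = 147.0%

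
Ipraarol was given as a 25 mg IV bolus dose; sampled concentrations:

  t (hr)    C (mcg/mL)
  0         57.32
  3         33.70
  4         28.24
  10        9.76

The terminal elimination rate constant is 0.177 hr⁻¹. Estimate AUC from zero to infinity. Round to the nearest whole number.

Trapezoidal AUC_0→10:
  [0→3]: (57.32+33.70)/2 × 3 = 136.53
  [3→4]: (33.70+28.24)/2 × 1 = 30.97
  [4→10]: (28.24+9.76)/2 × 6 = 114.0
  Sum = 281.5 mcg/mL·hr
Extrapolated tail: C_last / k_e = 9.76 / 0.177 = 55.141
AUC_0→∞ = 281.5 + 55.141 = 336.641 mcg/mL·hr

AUC = 337 mcg/mL·hr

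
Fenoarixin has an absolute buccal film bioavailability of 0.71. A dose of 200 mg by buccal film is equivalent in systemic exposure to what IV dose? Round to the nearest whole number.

Systemic exposure from an extravascular dose = F × D_ev, so the equivalent IV dose is F × D_ev.
D_iv = F × D_ev = 0.71 × 200 = 142 mg

D_iv = 142 mg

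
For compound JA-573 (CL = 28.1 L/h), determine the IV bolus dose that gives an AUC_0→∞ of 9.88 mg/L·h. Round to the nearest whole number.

Dose_iv = CL × AUC_0→∞
     = 28.1 × 9.88 = 277.628 mg

Dose = 278 mg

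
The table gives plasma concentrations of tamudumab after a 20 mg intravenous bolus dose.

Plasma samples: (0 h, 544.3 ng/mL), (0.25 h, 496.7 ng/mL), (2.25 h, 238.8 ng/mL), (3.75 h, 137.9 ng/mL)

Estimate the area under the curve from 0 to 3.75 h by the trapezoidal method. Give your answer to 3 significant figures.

AUC = 1150 ng/mL·h

Trapezoidal AUC_0→3.75:
  [0→0.25]: (544.3+496.7)/2 × 0.25 = 130.125
  [0.25→2.25]: (496.7+238.8)/2 × 2 = 735.5
  [2.25→3.75]: (238.8+137.9)/2 × 1.5 = 282.525
  Sum = 1148.15 ng/mL·h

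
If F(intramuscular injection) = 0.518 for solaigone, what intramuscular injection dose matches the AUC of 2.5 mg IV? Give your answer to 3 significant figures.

D_intramuscular = 4.83 mg

For equal systemic exposure: F × D_ev = D_iv
D_ev = D_iv / F = 2.5 / 0.518 = 4.82625 mg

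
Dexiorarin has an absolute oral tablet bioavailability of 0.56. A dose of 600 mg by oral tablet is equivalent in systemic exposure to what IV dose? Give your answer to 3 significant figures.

Systemic exposure from an extravascular dose = F × D_ev, so the equivalent IV dose is F × D_ev.
D_iv = F × D_ev = 0.56 × 600 = 336 mg

D_iv = 336 mg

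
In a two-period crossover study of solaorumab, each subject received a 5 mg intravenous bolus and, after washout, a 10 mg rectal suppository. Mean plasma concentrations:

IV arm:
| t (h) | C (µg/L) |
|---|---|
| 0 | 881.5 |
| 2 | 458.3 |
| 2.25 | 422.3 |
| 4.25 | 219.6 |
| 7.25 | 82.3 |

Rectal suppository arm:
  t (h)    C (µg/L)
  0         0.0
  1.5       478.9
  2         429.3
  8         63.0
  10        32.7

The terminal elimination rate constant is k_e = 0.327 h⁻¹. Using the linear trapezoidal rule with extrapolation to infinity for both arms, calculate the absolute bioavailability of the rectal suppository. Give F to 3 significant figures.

F = 0.404

Trapezoidal AUC_0→7.25 (IV):
  [0→2]: (881.5+458.3)/2 × 2 = 1339.8
  [2→2.25]: (458.3+422.3)/2 × 0.25 = 110.075
  [2.25→4.25]: (422.3+219.6)/2 × 2 = 641.9
  [4.25→7.25]: (219.6+82.3)/2 × 3 = 452.85
  Sum = 2544.625 µg/L·h
IV tail: 82.3/0.327 = 251.682; AUC_iv,0→∞ = 2544.625 + 251.682 = 2796.307 µg/L·h
Trapezoidal AUC_0→10 (rectal suppository):
  [0→1.5]: (0.0+478.9)/2 × 1.5 = 359.175
  [1.5→2]: (478.9+429.3)/2 × 0.5 = 227.05
  [2→8]: (429.3+63.0)/2 × 6 = 1476.9
  [8→10]: (63.0+32.7)/2 × 2 = 95.7
  Sum = 2158.825 µg/L·h
rectal suppository tail: 32.7/0.327 = 100.000; AUC_ev,0→∞ = 2158.825 + 100.000 = 2258.825 µg/L·h
F = (AUC_ev/D_ev)/(AUC_iv/D_iv) = (2258.825/10)/(2796.307/5) = 225.8825/559.2614 = 0.4039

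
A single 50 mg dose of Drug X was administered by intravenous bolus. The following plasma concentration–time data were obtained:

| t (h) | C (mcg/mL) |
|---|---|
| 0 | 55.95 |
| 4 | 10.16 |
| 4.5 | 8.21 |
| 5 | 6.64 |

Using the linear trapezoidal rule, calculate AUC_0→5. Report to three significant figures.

AUC = 141 mcg/mL·h

Trapezoidal AUC_0→5:
  [0→4]: (55.95+10.16)/2 × 4 = 132.22
  [4→4.5]: (10.16+8.21)/2 × 0.5 = 4.5925
  [4.5→5]: (8.21+6.64)/2 × 0.5 = 3.7125
  Sum = 140.525 mcg/mL·h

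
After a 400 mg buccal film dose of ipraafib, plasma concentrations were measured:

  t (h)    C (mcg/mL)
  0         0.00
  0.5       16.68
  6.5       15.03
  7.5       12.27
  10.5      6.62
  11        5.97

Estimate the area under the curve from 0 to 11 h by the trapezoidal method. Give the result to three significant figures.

AUC = 144 mcg/mL·h

Trapezoidal AUC_0→11:
  [0→0.5]: (0.00+16.68)/2 × 0.5 = 4.17
  [0.5→6.5]: (16.68+15.03)/2 × 6 = 95.13
  [6.5→7.5]: (15.03+12.27)/2 × 1 = 13.65
  [7.5→10.5]: (12.27+6.62)/2 × 3 = 28.335
  [10.5→11]: (6.62+5.97)/2 × 0.5 = 3.1475
  Sum = 144.4325 mcg/mL·h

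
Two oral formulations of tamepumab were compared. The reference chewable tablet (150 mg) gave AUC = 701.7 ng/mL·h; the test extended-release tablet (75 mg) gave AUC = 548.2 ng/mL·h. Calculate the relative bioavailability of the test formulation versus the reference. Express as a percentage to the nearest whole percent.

F_rel = 156%

F_rel = (AUC_test/D_test) / (AUC_ref/D_ref)
      = (548.2/75) / (701.7/150)
      = 7.30933 / 4.678 = 1.5625 = 156.25%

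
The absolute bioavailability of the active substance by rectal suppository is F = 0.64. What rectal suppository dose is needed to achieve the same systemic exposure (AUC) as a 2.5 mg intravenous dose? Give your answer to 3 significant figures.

For equal systemic exposure: F × D_ev = D_iv
D_ev = D_iv / F = 2.5 / 0.64 = 3.90625 mg

D_rectal = 3.91 mg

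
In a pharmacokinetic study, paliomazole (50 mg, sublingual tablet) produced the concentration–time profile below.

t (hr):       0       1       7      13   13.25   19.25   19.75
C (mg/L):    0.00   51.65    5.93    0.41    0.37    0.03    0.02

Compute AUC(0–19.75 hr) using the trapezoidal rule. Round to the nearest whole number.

Trapezoidal AUC_0→19.75:
  [0→1]: (0.00+51.65)/2 × 1 = 25.825
  [1→7]: (51.65+5.93)/2 × 6 = 172.74
  [7→13]: (5.93+0.41)/2 × 6 = 19.02
  [13→13.25]: (0.41+0.37)/2 × 0.25 = 0.0975
  [13.25→19.25]: (0.37+0.03)/2 × 6 = 1.2
  [19.25→19.75]: (0.03+0.02)/2 × 0.5 = 0.0125
  Sum = 218.895 mg/L·hr

AUC = 219 mg/L·hr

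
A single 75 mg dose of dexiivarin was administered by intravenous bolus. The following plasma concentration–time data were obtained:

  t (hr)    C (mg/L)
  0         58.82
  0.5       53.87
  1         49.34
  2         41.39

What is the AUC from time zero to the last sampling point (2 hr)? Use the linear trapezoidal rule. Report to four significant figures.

Trapezoidal AUC_0→2:
  [0→0.5]: (58.82+53.87)/2 × 0.5 = 28.1725
  [0.5→1]: (53.87+49.34)/2 × 0.5 = 25.8025
  [1→2]: (49.34+41.39)/2 × 1 = 45.365
  Sum = 99.34 mg/L·hr

AUC = 99.34 mg/L·hr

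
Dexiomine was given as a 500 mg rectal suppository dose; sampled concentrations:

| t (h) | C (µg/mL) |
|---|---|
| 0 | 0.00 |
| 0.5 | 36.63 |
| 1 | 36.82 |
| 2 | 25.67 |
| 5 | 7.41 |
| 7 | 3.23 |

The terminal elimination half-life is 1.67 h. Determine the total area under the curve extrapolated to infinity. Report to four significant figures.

AUC = 126.8 µg/mL·h

Trapezoidal AUC_0→7:
  [0→0.5]: (0.00+36.63)/2 × 0.5 = 9.1575
  [0.5→1]: (36.63+36.82)/2 × 0.5 = 18.3625
  [1→2]: (36.82+25.67)/2 × 1 = 31.245
  [2→5]: (25.67+7.41)/2 × 3 = 49.62
  [5→7]: (7.41+3.23)/2 × 2 = 10.64
  Sum = 119.025 µg/mL·h
k_e = ln2 / t½ = 0.693147 / 1.67 = 0.4151 h^-1
Extrapolated tail: C_last / k_e = 3.23 / 0.4151 = 7.781
AUC_0→∞ = 119.025 + 7.781 = 126.806 µg/mL·h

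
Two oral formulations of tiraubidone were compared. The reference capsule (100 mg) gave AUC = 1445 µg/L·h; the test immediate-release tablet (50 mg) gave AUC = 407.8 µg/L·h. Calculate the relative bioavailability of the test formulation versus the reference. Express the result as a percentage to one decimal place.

F_rel = (AUC_test/D_test) / (AUC_ref/D_ref)
      = (407.8/50) / (1445/100)
      = 8.156 / 14.45 = 0.5644 = 56.44%

F_rel = 56.4%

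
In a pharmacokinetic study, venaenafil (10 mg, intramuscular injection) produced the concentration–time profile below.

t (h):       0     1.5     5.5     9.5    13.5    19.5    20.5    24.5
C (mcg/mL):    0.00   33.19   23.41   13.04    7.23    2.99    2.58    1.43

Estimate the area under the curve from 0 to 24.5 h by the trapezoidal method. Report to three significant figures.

AUC = 293 mcg/mL·h

Trapezoidal AUC_0→24.5:
  [0→1.5]: (0.00+33.19)/2 × 1.5 = 24.8925
  [1.5→5.5]: (33.19+23.41)/2 × 4 = 113.2
  [5.5→9.5]: (23.41+13.04)/2 × 4 = 72.9
  [9.5→13.5]: (13.04+7.23)/2 × 4 = 40.54
  [13.5→19.5]: (7.23+2.99)/2 × 6 = 30.66
  [19.5→20.5]: (2.99+2.58)/2 × 1 = 2.785
  [20.5→24.5]: (2.58+1.43)/2 × 4 = 8.02
  Sum = 292.9975 mcg/mL·h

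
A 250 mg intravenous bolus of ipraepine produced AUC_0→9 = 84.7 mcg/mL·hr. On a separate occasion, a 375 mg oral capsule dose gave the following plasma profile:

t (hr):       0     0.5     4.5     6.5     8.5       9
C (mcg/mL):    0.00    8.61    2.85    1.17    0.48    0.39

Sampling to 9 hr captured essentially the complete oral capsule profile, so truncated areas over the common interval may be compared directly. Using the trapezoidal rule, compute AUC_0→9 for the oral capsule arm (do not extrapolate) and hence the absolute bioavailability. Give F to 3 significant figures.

Trapezoidal AUC_0→9 (oral capsule):
  [0→0.5]: (0.00+8.61)/2 × 0.5 = 2.1525
  [0.5→4.5]: (8.61+2.85)/2 × 4 = 22.92
  [4.5→6.5]: (2.85+1.17)/2 × 2 = 4.02
  [6.5→8.5]: (1.17+0.48)/2 × 2 = 1.65
  [8.5→9]: (0.48+0.39)/2 × 0.5 = 0.2175
  Sum = 30.96 mcg/mL·hr
F = (AUC_ev/D_ev)/(AUC_iv/D_iv) = (30.96/375)/(84.7/250) = 0.08256/0.3388 = 0.2437

F = 0.244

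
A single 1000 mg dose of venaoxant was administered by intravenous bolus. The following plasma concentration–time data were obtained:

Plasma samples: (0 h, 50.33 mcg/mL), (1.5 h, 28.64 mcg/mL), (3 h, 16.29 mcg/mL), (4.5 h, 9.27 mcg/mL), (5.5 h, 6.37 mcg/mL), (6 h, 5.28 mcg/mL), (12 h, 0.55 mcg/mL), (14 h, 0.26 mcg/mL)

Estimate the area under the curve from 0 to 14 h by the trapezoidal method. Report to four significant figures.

Trapezoidal AUC_0→14:
  [0→1.5]: (50.33+28.64)/2 × 1.5 = 59.2275
  [1.5→3]: (28.64+16.29)/2 × 1.5 = 33.6975
  [3→4.5]: (16.29+9.27)/2 × 1.5 = 19.17
  [4.5→5.5]: (9.27+6.37)/2 × 1 = 7.82
  [5.5→6]: (6.37+5.28)/2 × 0.5 = 2.9125
  [6→12]: (5.28+0.55)/2 × 6 = 17.49
  [12→14]: (0.55+0.26)/2 × 2 = 0.81
  Sum = 141.1275 mcg/mL·h

AUC = 141.1 mcg/mL·h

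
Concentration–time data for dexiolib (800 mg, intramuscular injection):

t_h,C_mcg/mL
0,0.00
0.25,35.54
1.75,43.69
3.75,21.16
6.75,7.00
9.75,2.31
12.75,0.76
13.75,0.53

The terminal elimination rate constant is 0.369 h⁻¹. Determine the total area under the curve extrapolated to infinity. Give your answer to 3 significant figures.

AUC = 192 mcg/mL·h

Trapezoidal AUC_0→13.75:
  [0→0.25]: (0.00+35.54)/2 × 0.25 = 4.4425
  [0.25→1.75]: (35.54+43.69)/2 × 1.5 = 59.4225
  [1.75→3.75]: (43.69+21.16)/2 × 2 = 64.85
  [3.75→6.75]: (21.16+7.00)/2 × 3 = 42.24
  [6.75→9.75]: (7.00+2.31)/2 × 3 = 13.965
  [9.75→12.75]: (2.31+0.76)/2 × 3 = 4.605
  [12.75→13.75]: (0.76+0.53)/2 × 1 = 0.645
  Sum = 190.17 mcg/mL·h
Extrapolated tail: C_last / k_e = 0.53 / 0.369 = 1.436
AUC_0→∞ = 190.17 + 1.436 = 191.606 mcg/mL·h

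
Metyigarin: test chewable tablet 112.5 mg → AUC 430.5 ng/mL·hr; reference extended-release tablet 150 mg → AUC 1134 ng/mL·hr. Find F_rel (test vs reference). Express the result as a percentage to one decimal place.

F_rel = (AUC_test/D_test) / (AUC_ref/D_ref)
      = (430.5/112.5) / (1134/150)
      = 3.82667 / 7.56 = 0.5062 = 50.62%

F_rel = 50.6%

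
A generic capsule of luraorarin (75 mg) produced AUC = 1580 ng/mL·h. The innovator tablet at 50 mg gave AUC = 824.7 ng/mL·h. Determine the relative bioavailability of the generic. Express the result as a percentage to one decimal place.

F_rel = (AUC_test/D_test) / (AUC_ref/D_ref)
      = (1580/75) / (824.7/50)
      = 21.0667 / 16.494 = 1.2772 = 127.72%

F_rel = 127.7%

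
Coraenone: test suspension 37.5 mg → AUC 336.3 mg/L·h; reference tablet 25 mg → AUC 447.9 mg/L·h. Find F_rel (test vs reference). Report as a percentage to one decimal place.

F_rel = (AUC_test/D_test) / (AUC_ref/D_ref)
      = (336.3/37.5) / (447.9/25)
      = 8.968 / 17.916 = 0.5006 = 50.06%

F_rel = 50.1%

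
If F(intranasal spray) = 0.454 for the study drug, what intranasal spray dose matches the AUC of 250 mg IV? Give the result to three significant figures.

For equal systemic exposure: F × D_ev = D_iv
D_ev = D_iv / F = 250 / 0.454 = 550.661 mg

D_intranasal = 551 mg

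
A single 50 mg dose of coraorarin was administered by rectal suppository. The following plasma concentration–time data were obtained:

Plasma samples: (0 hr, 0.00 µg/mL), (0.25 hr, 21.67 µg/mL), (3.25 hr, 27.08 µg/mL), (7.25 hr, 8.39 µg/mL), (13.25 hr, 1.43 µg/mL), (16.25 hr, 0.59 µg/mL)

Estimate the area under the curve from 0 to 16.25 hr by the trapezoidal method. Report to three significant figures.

AUC = 179 µg/mL·hr

Trapezoidal AUC_0→16.25:
  [0→0.25]: (0.00+21.67)/2 × 0.25 = 2.70875
  [0.25→3.25]: (21.67+27.08)/2 × 3 = 73.125
  [3.25→7.25]: (27.08+8.39)/2 × 4 = 70.94
  [7.25→13.25]: (8.39+1.43)/2 × 6 = 29.46
  [13.25→16.25]: (1.43+0.59)/2 × 3 = 3.03
  Sum = 179.26375 µg/mL·hr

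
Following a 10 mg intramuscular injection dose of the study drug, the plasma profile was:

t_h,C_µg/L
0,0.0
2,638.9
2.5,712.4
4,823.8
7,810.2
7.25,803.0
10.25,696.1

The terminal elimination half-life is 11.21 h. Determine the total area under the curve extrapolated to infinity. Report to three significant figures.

Trapezoidal AUC_0→10.25:
  [0→2]: (0.0+638.9)/2 × 2 = 638.9
  [2→2.5]: (638.9+712.4)/2 × 0.5 = 337.825
  [2.5→4]: (712.4+823.8)/2 × 1.5 = 1152.15
  [4→7]: (823.8+810.2)/2 × 3 = 2451.0
  [7→7.25]: (810.2+803.0)/2 × 0.25 = 201.65
  [7.25→10.25]: (803.0+696.1)/2 × 3 = 2248.65
  Sum = 7030.175 µg/L·h
k_e = ln2 / t½ = 0.693147 / 11.21 = 0.0618 h^-1
Extrapolated tail: C_last / k_e = 696.1 / 0.0618 = 11263.754
AUC_0→∞ = 7030.175 + 11263.754 = 18293.929 µg/L·h

AUC = 18300 µg/L·h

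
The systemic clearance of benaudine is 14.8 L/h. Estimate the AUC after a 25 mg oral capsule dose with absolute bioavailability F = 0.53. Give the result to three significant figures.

AUC_0→∞ = F × Dose / CL
        = 0.53 × 25 / 14.8 = 0.89527 mg/L·h

AUC = 0.895 mg/L·h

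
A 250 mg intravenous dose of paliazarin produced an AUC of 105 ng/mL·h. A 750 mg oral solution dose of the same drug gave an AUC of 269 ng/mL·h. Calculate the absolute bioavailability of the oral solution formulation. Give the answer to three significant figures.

F = (AUC_ev / D_ev) / (AUC_iv / D_iv)
  = (269/750) / (105/250)
  = 0.358667 / 0.42 = 0.8540

F = 0.854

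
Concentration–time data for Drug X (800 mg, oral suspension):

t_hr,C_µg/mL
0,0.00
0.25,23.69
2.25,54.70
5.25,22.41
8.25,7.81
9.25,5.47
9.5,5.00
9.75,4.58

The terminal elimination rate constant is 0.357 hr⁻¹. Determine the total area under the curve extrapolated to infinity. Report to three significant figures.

AUC = 264 µg/mL·hr

Trapezoidal AUC_0→9.75:
  [0→0.25]: (0.00+23.69)/2 × 0.25 = 2.96125
  [0.25→2.25]: (23.69+54.70)/2 × 2 = 78.39
  [2.25→5.25]: (54.70+22.41)/2 × 3 = 115.665
  [5.25→8.25]: (22.41+7.81)/2 × 3 = 45.33
  [8.25→9.25]: (7.81+5.47)/2 × 1 = 6.64
  [9.25→9.5]: (5.47+5.00)/2 × 0.25 = 1.30875
  [9.5→9.75]: (5.00+4.58)/2 × 0.25 = 1.1975
  Sum = 251.4925 µg/mL·hr
Extrapolated tail: C_last / k_e = 4.58 / 0.357 = 12.829
AUC_0→∞ = 251.4925 + 12.829 = 264.3215 µg/mL·hr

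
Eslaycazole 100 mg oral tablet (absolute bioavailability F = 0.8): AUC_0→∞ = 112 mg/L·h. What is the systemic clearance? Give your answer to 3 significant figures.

CL = 0.714 L/h

CL = F × Dose / AUC_0→∞
   = 0.8 × 100 / 112 = 0.714286 L/h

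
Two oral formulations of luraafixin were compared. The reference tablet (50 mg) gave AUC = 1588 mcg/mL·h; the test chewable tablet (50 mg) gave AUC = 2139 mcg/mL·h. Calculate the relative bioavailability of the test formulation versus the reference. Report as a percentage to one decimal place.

F_rel = (AUC_test/D_test) / (AUC_ref/D_ref)
      = (2139/50) / (1588/50)
      = 42.78 / 31.76 = 1.3470 = 134.70%

F_rel = 134.7%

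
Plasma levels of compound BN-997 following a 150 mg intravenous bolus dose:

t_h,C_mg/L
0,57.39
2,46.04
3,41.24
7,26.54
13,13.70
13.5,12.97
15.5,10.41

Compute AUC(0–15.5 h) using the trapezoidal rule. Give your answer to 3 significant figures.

AUC = 433 mg/L·h

Trapezoidal AUC_0→15.5:
  [0→2]: (57.39+46.04)/2 × 2 = 103.43
  [2→3]: (46.04+41.24)/2 × 1 = 43.64
  [3→7]: (41.24+26.54)/2 × 4 = 135.56
  [7→13]: (26.54+13.70)/2 × 6 = 120.72
  [13→13.5]: (13.70+12.97)/2 × 0.5 = 6.6675
  [13.5→15.5]: (12.97+10.41)/2 × 2 = 23.38
  Sum = 433.3975 mg/L·h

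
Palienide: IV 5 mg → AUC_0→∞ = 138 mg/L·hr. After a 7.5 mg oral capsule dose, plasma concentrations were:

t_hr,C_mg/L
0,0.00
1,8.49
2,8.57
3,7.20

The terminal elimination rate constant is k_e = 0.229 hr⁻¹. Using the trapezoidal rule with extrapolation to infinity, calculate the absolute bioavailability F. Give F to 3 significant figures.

Trapezoidal AUC_0→3 (oral capsule):
  [0→1]: (0.00+8.49)/2 × 1 = 4.245
  [1→2]: (8.49+8.57)/2 × 1 = 8.53
  [2→3]: (8.57+7.20)/2 × 1 = 7.885
  Sum = 20.66 mg/L·hr
Tail: C_last/k_e = 7.20/0.229 = 31.441
AUC_0→∞ (oral capsule) = 20.66 + 31.441 = 52.101 mg/L·hr
F = (AUC_ev/D_ev)/(AUC_iv/D_iv) = (52.101/7.5)/(138/5) = 6.9468/27.6 = 0.2517

F = 0.252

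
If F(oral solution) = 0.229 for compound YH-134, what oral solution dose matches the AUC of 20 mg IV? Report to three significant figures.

D_oral = 87.3 mg

For equal systemic exposure: F × D_ev = D_iv
D_ev = D_iv / F = 20 / 0.229 = 87.3362 mg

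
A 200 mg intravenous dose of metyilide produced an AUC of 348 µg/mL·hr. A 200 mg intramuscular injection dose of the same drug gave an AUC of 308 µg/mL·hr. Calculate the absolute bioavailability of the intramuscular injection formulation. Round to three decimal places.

F = 0.885

F = (AUC_ev / D_ev) / (AUC_iv / D_iv)
  = (308/200) / (348/200)
  = 1.54 / 1.74 = 0.8851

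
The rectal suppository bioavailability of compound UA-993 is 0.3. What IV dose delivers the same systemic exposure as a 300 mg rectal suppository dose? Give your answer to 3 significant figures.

Systemic exposure from an extravascular dose = F × D_ev, so the equivalent IV dose is F × D_ev.
D_iv = F × D_ev = 0.3 × 300 = 90 mg

D_iv = 90.0 mg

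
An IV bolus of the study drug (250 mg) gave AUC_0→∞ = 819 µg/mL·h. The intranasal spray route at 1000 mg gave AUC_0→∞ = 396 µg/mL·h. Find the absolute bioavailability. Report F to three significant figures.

F = 0.121

F = (AUC_ev / D_ev) / (AUC_iv / D_iv)
  = (396/1000) / (819/250)
  = 0.396 / 3.276 = 0.1209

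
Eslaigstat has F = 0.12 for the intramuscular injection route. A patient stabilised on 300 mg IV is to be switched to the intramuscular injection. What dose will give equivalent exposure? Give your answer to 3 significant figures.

D_intramuscular = 2500 mg

For equal systemic exposure: F × D_ev = D_iv
D_ev = D_iv / F = 300 / 0.12 = 2500 mg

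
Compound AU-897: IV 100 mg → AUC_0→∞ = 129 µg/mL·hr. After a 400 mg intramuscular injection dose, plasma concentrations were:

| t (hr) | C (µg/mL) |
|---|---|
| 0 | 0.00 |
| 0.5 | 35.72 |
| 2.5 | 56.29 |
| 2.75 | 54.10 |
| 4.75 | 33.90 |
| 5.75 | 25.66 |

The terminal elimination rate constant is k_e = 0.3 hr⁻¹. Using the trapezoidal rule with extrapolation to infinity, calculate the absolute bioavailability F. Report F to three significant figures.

F = 0.616

Trapezoidal AUC_0→5.75 (intramuscular injection):
  [0→0.5]: (0.00+35.72)/2 × 0.5 = 8.93
  [0.5→2.5]: (35.72+56.29)/2 × 2 = 92.01
  [2.5→2.75]: (56.29+54.10)/2 × 0.25 = 13.79875
  [2.75→4.75]: (54.10+33.90)/2 × 2 = 88.0
  [4.75→5.75]: (33.90+25.66)/2 × 1 = 29.78
  Sum = 232.51875 µg/mL·hr
Tail: C_last/k_e = 25.66/0.3 = 85.533
AUC_0→∞ (intramuscular injection) = 232.51875 + 85.533 = 318.05175 µg/mL·hr
F = (AUC_ev/D_ev)/(AUC_iv/D_iv) = (318.05175/400)/(129/100) = 0.795129/1.29 = 0.6164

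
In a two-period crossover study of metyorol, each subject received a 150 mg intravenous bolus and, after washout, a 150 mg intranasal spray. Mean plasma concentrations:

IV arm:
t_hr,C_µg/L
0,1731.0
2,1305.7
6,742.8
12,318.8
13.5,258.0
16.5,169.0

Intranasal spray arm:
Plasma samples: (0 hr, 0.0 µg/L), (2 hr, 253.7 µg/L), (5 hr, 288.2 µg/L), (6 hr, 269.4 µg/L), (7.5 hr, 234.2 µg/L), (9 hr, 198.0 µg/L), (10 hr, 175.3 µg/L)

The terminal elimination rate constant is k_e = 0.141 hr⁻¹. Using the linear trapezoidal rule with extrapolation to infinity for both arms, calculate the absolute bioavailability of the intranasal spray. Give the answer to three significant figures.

F = 0.276

Trapezoidal AUC_0→16.5 (IV):
  [0→2]: (1731.0+1305.7)/2 × 2 = 3036.7
  [2→6]: (1305.7+742.8)/2 × 4 = 4097.0
  [6→12]: (742.8+318.8)/2 × 6 = 3184.8
  [12→13.5]: (318.8+258.0)/2 × 1.5 = 432.6
  [13.5→16.5]: (258.0+169.0)/2 × 3 = 640.5
  Sum = 11391.6 µg/L·hr
IV tail: 169.0/0.141 = 1198.582; AUC_iv,0→∞ = 11391.6 + 1198.582 = 12590.182 µg/L·hr
Trapezoidal AUC_0→10 (intranasal spray):
  [0→2]: (0.0+253.7)/2 × 2 = 253.7
  [2→5]: (253.7+288.2)/2 × 3 = 812.85
  [5→6]: (288.2+269.4)/2 × 1 = 278.8
  [6→7.5]: (269.4+234.2)/2 × 1.5 = 377.7
  [7.5→9]: (234.2+198.0)/2 × 1.5 = 324.15
  [9→10]: (198.0+175.3)/2 × 1 = 186.65
  Sum = 2233.85 µg/L·hr
intranasal spray tail: 175.3/0.141 = 1243.262; AUC_ev,0→∞ = 2233.85 + 1243.262 = 3477.112 µg/L·hr
F = (AUC_ev/D_ev)/(AUC_iv/D_iv) = (3477.112/150)/(12590.182/150) = 23.1807/83.9345 = 0.2762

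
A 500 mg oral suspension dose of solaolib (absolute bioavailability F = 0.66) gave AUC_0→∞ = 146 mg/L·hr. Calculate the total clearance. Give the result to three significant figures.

CL = 2.26 L/hr

CL = F × Dose / AUC_0→∞
   = 0.66 × 500 / 146 = 2.26027 L/hr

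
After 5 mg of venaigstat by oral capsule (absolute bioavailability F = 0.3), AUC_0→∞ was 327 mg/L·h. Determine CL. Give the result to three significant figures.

CL = 0.00459 L/h

CL = F × Dose / AUC_0→∞
   = 0.3 × 5 / 327 = 0.00458716 L/h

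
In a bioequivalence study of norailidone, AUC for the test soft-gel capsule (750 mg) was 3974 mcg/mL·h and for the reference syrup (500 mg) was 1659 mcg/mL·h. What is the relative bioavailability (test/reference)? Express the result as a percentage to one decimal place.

F_rel = (AUC_test/D_test) / (AUC_ref/D_ref)
      = (3974/750) / (1659/500)
      = 5.29867 / 3.318 = 1.5969 = 159.69%

F_rel = 159.7%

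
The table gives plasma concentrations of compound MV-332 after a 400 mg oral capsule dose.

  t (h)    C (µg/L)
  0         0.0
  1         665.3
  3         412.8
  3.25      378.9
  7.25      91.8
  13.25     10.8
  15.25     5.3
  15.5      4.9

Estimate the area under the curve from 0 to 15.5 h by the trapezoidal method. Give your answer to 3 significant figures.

Trapezoidal AUC_0→15.5:
  [0→1]: (0.0+665.3)/2 × 1 = 332.65
  [1→3]: (665.3+412.8)/2 × 2 = 1078.1
  [3→3.25]: (412.8+378.9)/2 × 0.25 = 98.9625
  [3.25→7.25]: (378.9+91.8)/2 × 4 = 941.4
  [7.25→13.25]: (91.8+10.8)/2 × 6 = 307.8
  [13.25→15.25]: (10.8+5.3)/2 × 2 = 16.1
  [15.25→15.5]: (5.3+4.9)/2 × 0.25 = 1.275
  Sum = 2776.2875 µg/L·h

AUC = 2780 µg/L·h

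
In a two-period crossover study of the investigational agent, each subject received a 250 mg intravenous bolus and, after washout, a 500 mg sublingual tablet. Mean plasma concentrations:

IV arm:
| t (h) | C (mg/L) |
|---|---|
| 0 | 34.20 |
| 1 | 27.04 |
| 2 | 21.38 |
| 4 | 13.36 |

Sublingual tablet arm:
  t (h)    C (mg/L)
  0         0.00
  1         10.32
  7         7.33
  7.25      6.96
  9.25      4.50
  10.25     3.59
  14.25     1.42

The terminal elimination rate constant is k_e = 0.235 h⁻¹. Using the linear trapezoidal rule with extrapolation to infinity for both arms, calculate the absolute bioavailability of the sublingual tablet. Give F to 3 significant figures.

Trapezoidal AUC_0→4 (IV):
  [0→1]: (34.20+27.04)/2 × 1 = 30.62
  [1→2]: (27.04+21.38)/2 × 1 = 24.21
  [2→4]: (21.38+13.36)/2 × 2 = 34.74
  Sum = 89.57 mg/L·h
IV tail: 13.36/0.235 = 56.851; AUC_iv,0→∞ = 89.57 + 56.851 = 146.421 mg/L·h
Trapezoidal AUC_0→14.25 (sublingual tablet):
  [0→1]: (0.00+10.32)/2 × 1 = 5.16
  [1→7]: (10.32+7.33)/2 × 6 = 52.95
  [7→7.25]: (7.33+6.96)/2 × 0.25 = 1.78625
  [7.25→9.25]: (6.96+4.50)/2 × 2 = 11.46
  [9.25→10.25]: (4.50+3.59)/2 × 1 = 4.045
  [10.25→14.25]: (3.59+1.42)/2 × 4 = 10.02
  Sum = 85.42125 mg/L·h
sublingual tablet tail: 1.42/0.235 = 6.043; AUC_ev,0→∞ = 85.42125 + 6.043 = 91.46425 mg/L·h
F = (AUC_ev/D_ev)/(AUC_iv/D_iv) = (91.46425/500)/(146.421/250) = 0.1829285/0.585684 = 0.3123

F = 0.312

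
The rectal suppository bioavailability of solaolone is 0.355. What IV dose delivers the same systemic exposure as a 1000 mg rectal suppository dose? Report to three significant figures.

Systemic exposure from an extravascular dose = F × D_ev, so the equivalent IV dose is F × D_ev.
D_iv = F × D_ev = 0.355 × 1000 = 355 mg

D_iv = 355 mg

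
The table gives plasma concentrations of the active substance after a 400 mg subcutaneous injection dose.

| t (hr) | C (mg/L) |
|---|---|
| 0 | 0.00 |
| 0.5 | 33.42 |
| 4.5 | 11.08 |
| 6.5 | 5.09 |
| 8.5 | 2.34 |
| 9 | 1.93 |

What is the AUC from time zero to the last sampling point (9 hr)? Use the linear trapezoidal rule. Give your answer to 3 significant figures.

AUC = 122 mg/L·hr

Trapezoidal AUC_0→9:
  [0→0.5]: (0.00+33.42)/2 × 0.5 = 8.355
  [0.5→4.5]: (33.42+11.08)/2 × 4 = 89.0
  [4.5→6.5]: (11.08+5.09)/2 × 2 = 16.17
  [6.5→8.5]: (5.09+2.34)/2 × 2 = 7.43
  [8.5→9]: (2.34+1.93)/2 × 0.5 = 1.0675
  Sum = 122.0225 mg/L·hr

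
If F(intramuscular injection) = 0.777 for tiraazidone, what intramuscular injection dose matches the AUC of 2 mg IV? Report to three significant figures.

For equal systemic exposure: F × D_ev = D_iv
D_ev = D_iv / F = 2 / 0.777 = 2.574 mg

D_intramuscular = 2.57 mg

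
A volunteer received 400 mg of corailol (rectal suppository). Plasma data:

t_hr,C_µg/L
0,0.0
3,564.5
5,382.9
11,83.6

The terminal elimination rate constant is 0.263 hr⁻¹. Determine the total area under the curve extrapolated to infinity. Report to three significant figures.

AUC = 3510 µg/L·hr

Trapezoidal AUC_0→11:
  [0→3]: (0.0+564.5)/2 × 3 = 846.75
  [3→5]: (564.5+382.9)/2 × 2 = 947.4
  [5→11]: (382.9+83.6)/2 × 6 = 1399.5
  Sum = 3193.65 µg/L·hr
Extrapolated tail: C_last / k_e = 83.6 / 0.263 = 317.871
AUC_0→∞ = 3193.65 + 317.871 = 3511.521 µg/L·hr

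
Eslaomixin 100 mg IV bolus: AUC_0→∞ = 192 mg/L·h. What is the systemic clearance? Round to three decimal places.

CL = 0.521 L/h

CL = Dose_iv / AUC_0→∞
   = 100 / 192 = 0.520833 L/h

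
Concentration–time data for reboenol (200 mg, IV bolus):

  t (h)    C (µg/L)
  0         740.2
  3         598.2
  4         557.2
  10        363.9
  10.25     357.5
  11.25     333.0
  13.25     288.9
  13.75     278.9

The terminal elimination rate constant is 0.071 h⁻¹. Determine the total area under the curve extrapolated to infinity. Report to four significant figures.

Trapezoidal AUC_0→13.75:
  [0→3]: (740.2+598.2)/2 × 3 = 2007.6
  [3→4]: (598.2+557.2)/2 × 1 = 577.7
  [4→10]: (557.2+363.9)/2 × 6 = 2763.3
  [10→10.25]: (363.9+357.5)/2 × 0.25 = 90.175
  [10.25→11.25]: (357.5+333.0)/2 × 1 = 345.25
  [11.25→13.25]: (333.0+288.9)/2 × 2 = 621.9
  [13.25→13.75]: (288.9+278.9)/2 × 0.5 = 141.95
  Sum = 6547.875 µg/L·h
Extrapolated tail: C_last / k_e = 278.9 / 0.071 = 3928.169
AUC_0→∞ = 6547.875 + 3928.169 = 10476.044 µg/L·h

AUC = 10480 µg/L·h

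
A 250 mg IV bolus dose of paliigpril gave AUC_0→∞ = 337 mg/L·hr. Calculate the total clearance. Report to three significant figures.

CL = 0.742 L/hr

CL = Dose_iv / AUC_0→∞
   = 250 / 337 = 0.74184 L/hr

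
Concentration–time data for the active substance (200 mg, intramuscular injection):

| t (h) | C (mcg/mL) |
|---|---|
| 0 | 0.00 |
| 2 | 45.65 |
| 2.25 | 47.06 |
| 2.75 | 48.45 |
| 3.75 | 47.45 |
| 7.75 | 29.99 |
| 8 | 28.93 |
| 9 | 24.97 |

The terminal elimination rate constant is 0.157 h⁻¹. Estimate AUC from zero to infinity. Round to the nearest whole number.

AUC = 477 mcg/mL·h

Trapezoidal AUC_0→9:
  [0→2]: (0.00+45.65)/2 × 2 = 45.65
  [2→2.25]: (45.65+47.06)/2 × 0.25 = 11.58875
  [2.25→2.75]: (47.06+48.45)/2 × 0.5 = 23.8775
  [2.75→3.75]: (48.45+47.45)/2 × 1 = 47.95
  [3.75→7.75]: (47.45+29.99)/2 × 4 = 154.88
  [7.75→8]: (29.99+28.93)/2 × 0.25 = 7.365
  [8→9]: (28.93+24.97)/2 × 1 = 26.95
  Sum = 318.26125 mcg/mL·h
Extrapolated tail: C_last / k_e = 24.97 / 0.157 = 159.045
AUC_0→∞ = 318.26125 + 159.045 = 477.30625 mcg/mL·h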